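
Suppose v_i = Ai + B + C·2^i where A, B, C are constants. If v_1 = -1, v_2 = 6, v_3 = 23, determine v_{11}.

At i = 1, 2, 3: A + B + 2C = -1; 2A + B + 4C = 6; 3A + B + 8C = 23.
Subtracting the first from the second: A + 2C = 7.
Subtracting the second from the third: A + 4C = 17.
Solving: C = 5, A = -3, then B = -8.
Therefore v_{11} = -33 + (-8) + 5·2048 = 10199.

10199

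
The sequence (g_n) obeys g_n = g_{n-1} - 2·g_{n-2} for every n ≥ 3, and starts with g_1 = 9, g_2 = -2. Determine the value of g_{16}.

Step forward from the initial values:
g_3 = -20, g_4 = -16, g_5 = 24, …, g_{13} = -504, g_{14} = -808, g_{15} = 200, g_{16} = 1816.

1816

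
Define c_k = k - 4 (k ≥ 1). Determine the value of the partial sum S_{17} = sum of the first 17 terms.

Over k = 1..17: Σk = 153.
Total = (1)·153 + (-4)·17 = 85.

85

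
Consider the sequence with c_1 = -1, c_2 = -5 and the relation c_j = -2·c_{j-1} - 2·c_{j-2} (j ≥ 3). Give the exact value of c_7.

c_3 = 12; c_4 = -14; c_5 = 4; c_6 = 20; c_7 = -48.

-48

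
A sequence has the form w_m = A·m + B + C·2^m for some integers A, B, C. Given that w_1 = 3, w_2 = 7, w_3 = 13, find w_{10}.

Plug in m = 1, 2, 3: A + B + 2C = 3; 2A + B + 4C = 7; 3A + B + 8C = 13.
Subtracting the first from the second: A + 2C = 4.
Subtracting the second from the third: A + 4C = 6.
Solving: C = 1, A = 2, then B = -1.
Therefore w_{10} = 20 + (-1) + 1·1024 = 1043.

1043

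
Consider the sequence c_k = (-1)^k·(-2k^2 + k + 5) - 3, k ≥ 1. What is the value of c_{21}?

853

(-1)^21 = -1; -2k^2 + k + 5 at k=21 is -856; so c_{21} = 853.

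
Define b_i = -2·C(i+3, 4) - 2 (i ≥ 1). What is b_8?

-662

C(11, 4) = 330, so b_8 = -662.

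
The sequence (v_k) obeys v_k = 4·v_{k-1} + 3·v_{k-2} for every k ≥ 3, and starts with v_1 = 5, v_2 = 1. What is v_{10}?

Applying the relation repeatedly:
v_3 = 19; v_4 = 79; v_5 = 373; v_6 = 1729; v_7 = 8035; v_8 = 37327; v_9 = 173413; v_{10} = 805633.

805633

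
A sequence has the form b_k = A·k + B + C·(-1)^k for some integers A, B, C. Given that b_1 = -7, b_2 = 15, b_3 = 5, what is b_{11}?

53

The three given values yield: A + B - C = -7; 2A + B + C = 15; 3A + B - C = 5.
Subtracting the first from the second: A + 2C = 22.
Subtracting the second from the third: A - 2C = -10.
Solving: C = 8, A = 6, then B = -5.
So b_k = 6·k + (-5) + 8·(-1)^k; at k=11 this is 53.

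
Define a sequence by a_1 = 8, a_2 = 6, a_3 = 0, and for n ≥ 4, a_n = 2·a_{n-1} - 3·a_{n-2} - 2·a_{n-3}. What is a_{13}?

Step forward from the initial values:
a_4 = -34  a_5 = -80  a_6 = -58  a_7 = 192  a_8 = 718  a_9 = 976  a_{10} = -586  a_{11} = -5536  a_{12} = -11266  a_{13} = -4752.

-4752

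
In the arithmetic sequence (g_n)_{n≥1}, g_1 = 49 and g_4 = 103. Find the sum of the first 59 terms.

Common difference d = (103 - 49) / (4 - 1) = 18.
g_n = 49 + (n - 1)·18.
g_{59} = 1093; S = 59·(49 + 1093)/2 = 33689.

33689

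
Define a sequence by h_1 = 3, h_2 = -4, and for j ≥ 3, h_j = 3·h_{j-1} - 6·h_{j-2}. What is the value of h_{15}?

581742

Step forward from the initial values:
h_3 = -30;  h_4 = -66;  h_5 = -18;  …;  h_{12} = 486;  h_{13} = 196830;  h_{14} = 587574;  h_{15} = 581742.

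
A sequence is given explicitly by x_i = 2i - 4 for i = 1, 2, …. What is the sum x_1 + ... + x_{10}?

Over i = 1..10: Σi = 55.
Total = (2)·55 + (-4)·10 = 70.

70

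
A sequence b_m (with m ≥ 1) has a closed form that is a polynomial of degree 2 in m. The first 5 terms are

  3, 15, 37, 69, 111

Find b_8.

1st diffs: 12, 22, 32, 42.
2nd diffs: 10, 10, 10 (constant).
Newton forward-difference form: b_m = 3 + 12·C(m-1,1) + 10·C(m-1,2).
At m = 8: m-1 = 7, so b_8 = 3 + 84 + 210 = 297.

297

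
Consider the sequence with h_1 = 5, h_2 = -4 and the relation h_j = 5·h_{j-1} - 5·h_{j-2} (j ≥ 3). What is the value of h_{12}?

Compute successive terms:
h_3 = -45  h_4 = -205  h_5 = -800  h_6 = -2975  h_7 = -10875  h_8 = -39500  h_9 = -143125  h_{10} = -518125  h_{11} = -1875000  h_{12} = -6784375.

-6784375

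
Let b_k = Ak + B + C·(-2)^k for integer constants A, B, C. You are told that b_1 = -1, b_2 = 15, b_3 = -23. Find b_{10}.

3059

At k = 1, 2, 3: A + B - 2C = -1; 2A + B + 4C = 15; 3A + B - 8C = -23.
Subtracting the first from the second: A + 6C = 16.
Subtracting the second from the third: A - 12C = -38.
Solving: C = 3, A = -2, then B = 7.
Therefore b_{10} = -20 + 7 + 3·1024 = 3059.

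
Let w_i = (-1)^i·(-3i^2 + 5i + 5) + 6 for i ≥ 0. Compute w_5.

(-1)^5 = -1; -3i^2 + 5i + 5 at i=5 is -45; so w_5 = 51.

51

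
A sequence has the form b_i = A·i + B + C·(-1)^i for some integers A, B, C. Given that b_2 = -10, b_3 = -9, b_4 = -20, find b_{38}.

-190

Plug in i = 2, 3, 4: 2A + B + C = -10; 3A + B - C = -9; 4A + B + C = -20.
Subtracting the first from the second: A - 2C = 1.
Subtracting the second from the third: A + 2C = -11.
Solving: C = -3, A = -5, then B = 3.
Hence b_{38} = -5·38 + 3 + (-3)·1 = -190.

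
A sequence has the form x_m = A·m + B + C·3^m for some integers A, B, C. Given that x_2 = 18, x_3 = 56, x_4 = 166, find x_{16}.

At m = 2, 3, 4: 2A + B + 9C = 18; 3A + B + 27C = 56; 4A + B + 81C = 166.
Subtracting the first from the second: A + 18C = 38.
Subtracting the second from the third: A + 54C = 110.
Solving: C = 2, A = 2, then B = -4.
So x_m = 2·m + (-4) + 2·3^m; at m=16 this is 86093470.

86093470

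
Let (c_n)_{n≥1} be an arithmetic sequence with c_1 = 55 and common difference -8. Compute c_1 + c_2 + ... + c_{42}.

-4578

c_n = 55 + (n - 1)·(-8).
c_{42} = -273; S = 42·(55 + (-273))/2 = -4578.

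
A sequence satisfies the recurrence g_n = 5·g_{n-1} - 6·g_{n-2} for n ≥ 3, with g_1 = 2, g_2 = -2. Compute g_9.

-37318

Applying the relation repeatedly:
g_3 = -22, g_4 = -98, g_5 = -358, g_6 = -1202, g_7 = -3862, g_8 = -12098, g_9 = -37318.
(Characteristic roots are 3 and 2.)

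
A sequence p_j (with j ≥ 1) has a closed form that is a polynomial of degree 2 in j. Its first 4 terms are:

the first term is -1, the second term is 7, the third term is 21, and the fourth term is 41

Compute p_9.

1st diffs: 8, 14, 20.
2nd diffs: 6, 6 (constant).
Newton forward-difference form: p_j = -1 + 8·C(j-1,1) + 6·C(j-1,2).
At j = 9: j-1 = 8, so p_9 = -1 + 64 + 168 = 231.

231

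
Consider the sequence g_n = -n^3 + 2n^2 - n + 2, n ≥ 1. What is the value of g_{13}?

g_{13} = -1·13^3 + 2·13^2 - 1·13 + 2 = -1870.

-1870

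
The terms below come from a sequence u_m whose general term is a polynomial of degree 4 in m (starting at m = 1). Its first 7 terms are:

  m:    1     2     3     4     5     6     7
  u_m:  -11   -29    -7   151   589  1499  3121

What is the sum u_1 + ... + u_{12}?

1st diffs: -18, 22, 158, 438, 910, 1622.
2nd diffs: 40, 136, 280, 472, 712.
3rd diffs: 96, 144, 192, 240.
4th diffs: 48, 48, 48 (constant).
So u_m = 2m^4 - 4m^3 - 6m^2 - 2m - 1.
Continuing: …, 5743, 9701, 15379, 23209, …, u_{12} = 33671.
Summing m = 1..12 (12 terms) gives 93016.

93016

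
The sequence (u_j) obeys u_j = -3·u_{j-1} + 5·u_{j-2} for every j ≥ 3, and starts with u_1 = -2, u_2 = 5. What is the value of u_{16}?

u_3 = -25;  u_4 = 100;  u_5 = -425;  …;  u_{13} = -40452050;  u_{14} = 169598525;  u_{15} = -711055825;  u_{16} = 2981160100.

2981160100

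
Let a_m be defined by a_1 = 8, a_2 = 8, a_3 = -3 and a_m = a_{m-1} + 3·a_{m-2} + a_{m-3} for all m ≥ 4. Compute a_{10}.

3368

Step forward from the initial values:
a_4 = 29  a_5 = 28  a_6 = 112  a_7 = 225  a_8 = 589  a_9 = 1376  a_{10} = 3368.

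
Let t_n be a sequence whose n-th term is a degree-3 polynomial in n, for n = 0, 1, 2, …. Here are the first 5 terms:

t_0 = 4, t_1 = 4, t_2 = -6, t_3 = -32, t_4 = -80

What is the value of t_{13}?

-2492

1st diffs: 0, -10, -26, -48.
2nd diffs: -10, -16, -22.
3rd diffs: -6, -6 (constant).
Newton forward-difference form: t_n = 4 + (-10)·C(n,2) + (-6)·C(n,3).
At n = 13: n = 13, so t_{13} = 4 - 780 - 1716 = -2492.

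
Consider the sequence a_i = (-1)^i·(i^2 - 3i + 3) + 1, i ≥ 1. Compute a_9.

-56

(-1)^9 = -1; i^2 - 3i + 3 at i=9 is 57; so a_9 = -56.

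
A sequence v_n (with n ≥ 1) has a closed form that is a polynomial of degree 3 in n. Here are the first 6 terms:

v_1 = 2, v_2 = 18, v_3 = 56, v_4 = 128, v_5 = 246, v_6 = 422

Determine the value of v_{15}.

6596

1st diffs: 16, 38, 72, 118, 176.
2nd diffs: 22, 34, 46, 58.
3rd diffs: 12, 12, 12 (constant).
So v_n = 2n^3 - n^2 + 5n - 4.
Evaluating at n = 15 gives v_{15} = 6596.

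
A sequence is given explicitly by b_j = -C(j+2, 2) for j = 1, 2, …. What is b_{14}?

C(16, 2) = 120, so b_{14} = -120.

-120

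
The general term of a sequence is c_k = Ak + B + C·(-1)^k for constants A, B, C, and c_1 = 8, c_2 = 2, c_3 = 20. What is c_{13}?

Write the equations: A + B - C = 8; 2A + B + C = 2; 3A + B - C = 20.
Subtracting the first from the second: A + 2C = -6.
Subtracting the second from the third: A - 2C = 18.
Solving: C = -6, A = 6, then B = -4.
Therefore c_{13} = 78 + (-4) + (-6)·(-1) = 80.

80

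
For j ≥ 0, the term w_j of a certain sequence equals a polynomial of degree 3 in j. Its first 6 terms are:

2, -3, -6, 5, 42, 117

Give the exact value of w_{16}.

1st diffs: -5, -3, 11, 37, 75.
2nd diffs: 2, 14, 26, 38.
3rd diffs: 12, 12, 12 (constant).
So w_j = 2j^3 - 5j^2 - 2j + 2.
Evaluating at j = 16 gives w_{16} = 6882.

6882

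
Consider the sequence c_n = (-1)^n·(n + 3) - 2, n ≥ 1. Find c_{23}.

-28

(-1)^23 = -1; n + 3 at n=23 is 26; so c_{23} = -28.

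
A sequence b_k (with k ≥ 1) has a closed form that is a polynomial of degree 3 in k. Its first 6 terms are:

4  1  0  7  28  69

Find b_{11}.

1st diffs: -3, -1, 7, 21, 41.
2nd diffs: 2, 8, 14, 20.
3rd diffs: 6, 6, 6 (constant).
Newton forward-difference form: b_k = 4 + (-3)·C(k-1,1) + 2·C(k-1,2) + 6·C(k-1,3).
At k = 11: k-1 = 10, so b_{11} = 4 - 30 + 90 + 720 = 784.

784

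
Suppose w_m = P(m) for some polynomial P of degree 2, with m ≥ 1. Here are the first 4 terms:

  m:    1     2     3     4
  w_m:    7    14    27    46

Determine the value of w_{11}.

1st diffs: 7, 13, 19.
2nd diffs: 6, 6 (constant).
So w_m = 3m^2 - 2m + 6.
Evaluating at m = 11 gives w_{11} = 347.

347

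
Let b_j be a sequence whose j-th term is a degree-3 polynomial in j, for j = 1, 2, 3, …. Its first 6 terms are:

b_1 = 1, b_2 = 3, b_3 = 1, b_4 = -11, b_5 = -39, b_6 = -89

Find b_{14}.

-2001

1st diffs: 2, -2, -12, -28, -50.
2nd diffs: -4, -10, -16, -22.
3rd diffs: -6, -6, -6 (constant).
Newton forward-difference form: b_j = 1 + 2·C(j-1,1) + (-4)·C(j-1,2) + (-6)·C(j-1,3).
At j = 14: j-1 = 13, so b_{14} = 1 + 26 - 312 - 1716 = -2001.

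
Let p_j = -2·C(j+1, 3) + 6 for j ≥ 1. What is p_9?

C(10, 3) = 120, so p_9 = -234.

-234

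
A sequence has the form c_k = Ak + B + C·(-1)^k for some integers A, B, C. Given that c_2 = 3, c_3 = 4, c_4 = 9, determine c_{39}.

112

The three given values yield: 2A + B + C = 3; 3A + B - C = 4; 4A + B + C = 9.
Subtracting the first from the second: A - 2C = 1.
Subtracting the second from the third: A + 2C = 5.
Solving: C = 1, A = 3, then B = -4.
So c_k = 3·k + (-4) + 1·(-1)^k; at k=39 this is 112.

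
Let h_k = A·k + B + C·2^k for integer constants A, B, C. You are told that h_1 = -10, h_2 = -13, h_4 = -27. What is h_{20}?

At k = 1, 2, 4: A + B + 2C = -10; 2A + B + 4C = -13; 4A + B + 16C = -27.
Subtracting the first from the second: A + 2C = -3.
Subtracting the second from the third: 2A + 12C = -14.
Solving: C = -1, A = -1, then B = -7.
Hence h_{20} = -1·20 + (-7) + (-1)·1048576 = -1048603.

-1048603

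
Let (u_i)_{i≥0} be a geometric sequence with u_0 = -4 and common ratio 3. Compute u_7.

u_i = (-4)·3^(i-0).
u_7 = (-4)·3^7 = -8748.

-8748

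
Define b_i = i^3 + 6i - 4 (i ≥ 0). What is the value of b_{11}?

b_{11} = 1·11^3 + 6·11 - 4 = 1393.

1393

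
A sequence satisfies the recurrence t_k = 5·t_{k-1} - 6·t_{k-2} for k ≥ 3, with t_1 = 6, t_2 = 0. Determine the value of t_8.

-23940

t_3 = -36;  t_4 = -180;  t_5 = -684;  t_6 = -2340;  t_7 = -7596;  t_8 = -23940.
(Characteristic roots are 3 and 2.)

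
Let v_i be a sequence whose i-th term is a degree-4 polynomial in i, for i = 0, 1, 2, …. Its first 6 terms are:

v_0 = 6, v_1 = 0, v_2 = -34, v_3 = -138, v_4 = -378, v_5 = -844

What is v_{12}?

1st diffs: -6, -34, -104, -240, -466.
2nd diffs: -28, -70, -136, -226.
3rd diffs: -42, -66, -90.
4th diffs: -24, -24 (constant).
So v_i = -i^4 - i^3 - 4i^2 + 6.
Evaluating at i = 12 gives v_{12} = -23034.

-23034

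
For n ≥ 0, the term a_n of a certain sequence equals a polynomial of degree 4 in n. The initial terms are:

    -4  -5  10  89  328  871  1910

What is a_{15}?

89021

1st diffs: -1, 15, 79, 239, 543, 1039.
2nd diffs: 16, 64, 160, 304, 496.
3rd diffs: 48, 96, 144, 192.
4th diffs: 48, 48, 48 (constant).
So a_n = 2n^4 - 4n^3 + 6n^2 - 5n - 4.
Evaluating at n = 15 gives a_{15} = 89021.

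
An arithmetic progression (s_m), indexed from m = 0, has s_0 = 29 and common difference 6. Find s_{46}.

305

s_m = 29 + (m - 0)·6.
s_{46} = 29 + 46·6 = 305.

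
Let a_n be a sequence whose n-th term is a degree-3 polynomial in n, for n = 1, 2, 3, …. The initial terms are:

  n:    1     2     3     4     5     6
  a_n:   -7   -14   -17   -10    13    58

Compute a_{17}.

3721

1st diffs: -7, -3, 7, 23, 45.
2nd diffs: 4, 10, 16, 22.
3rd diffs: 6, 6, 6 (constant).
So a_n = n^3 - 4n^2 - 2n - 2.
Evaluating at n = 17 gives a_{17} = 3721.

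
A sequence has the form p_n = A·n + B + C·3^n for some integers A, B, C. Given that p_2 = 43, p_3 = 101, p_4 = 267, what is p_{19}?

3486784485

The three given values yield: 2A + B + 9C = 43; 3A + B + 27C = 101; 4A + B + 81C = 267.
Subtracting the first from the second: A + 18C = 58.
Subtracting the second from the third: A + 54C = 166.
Solving: C = 3, A = 4, then B = 8.
Hence p_{19} = 4·19 + 8 + 3·1162261467 = 3486784485.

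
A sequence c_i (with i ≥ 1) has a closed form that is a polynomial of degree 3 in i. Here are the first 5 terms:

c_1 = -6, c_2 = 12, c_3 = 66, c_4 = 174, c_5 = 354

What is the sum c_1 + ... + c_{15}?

1st diffs: 18, 54, 108, 180.
2nd diffs: 36, 54, 72.
3rd diffs: 18, 18 (constant).
Newton forward-difference form: c_i = -6 + 18·C(i-1,1) + 36·C(i-1,2) + 18·C(i-1,3).
Continuing: …, 624, 1002, 1506, 2154, …, c_{15} = 10074.
Summing i = 1..15 (15 terms) gives 42750.

42750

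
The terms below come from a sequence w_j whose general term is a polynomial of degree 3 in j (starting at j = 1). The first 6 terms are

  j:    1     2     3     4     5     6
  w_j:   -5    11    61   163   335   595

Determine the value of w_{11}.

1st diffs: 16, 50, 102, 172, 260.
2nd diffs: 34, 52, 70, 88.
3rd diffs: 18, 18, 18 (constant).
Newton forward-difference form: w_j = -5 + 16·C(j-1,1) + 34·C(j-1,2) + 18·C(j-1,3).
At j = 11: j-1 = 10, so w_{11} = -5 + 160 + 1530 + 2160 = 3845.

3845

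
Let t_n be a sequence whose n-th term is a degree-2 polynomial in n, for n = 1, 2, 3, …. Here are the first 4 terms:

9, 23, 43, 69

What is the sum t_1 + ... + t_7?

567

1st diffs: 14, 20, 26.
2nd diffs: 6, 6 (constant).
Newton forward-difference form: t_n = 9 + 14·C(n-1,1) + 6·C(n-1,2).
Continuing: 101, 139, 183.
Summing n = 1..7 (7 terms) gives 567.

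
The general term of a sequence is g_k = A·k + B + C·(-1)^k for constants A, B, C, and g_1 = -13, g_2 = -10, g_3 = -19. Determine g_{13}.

Write the equations: A + B - C = -13; 2A + B + C = -10; 3A + B - C = -19.
Subtracting the first from the second: A + 2C = 3.
Subtracting the second from the third: A - 2C = -9.
Solving: C = 3, A = -3, then B = -7.
Hence g_{13} = -3·13 + (-7) + 3·(-1) = -49.

-49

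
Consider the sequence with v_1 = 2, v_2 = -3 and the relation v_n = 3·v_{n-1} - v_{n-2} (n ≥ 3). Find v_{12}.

Applying the relation repeatedly:
v_3 = -11; v_4 = -30; v_5 = -79; v_6 = -207; v_7 = -542; v_8 = -1419; v_9 = -3715; v_{10} = -9726; v_{11} = -25463; v_{12} = -66663.

-66663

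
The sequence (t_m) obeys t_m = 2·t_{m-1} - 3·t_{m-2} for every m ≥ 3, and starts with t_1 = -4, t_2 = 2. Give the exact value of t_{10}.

Compute successive terms:
t_3 = 16;  t_4 = 26;  t_5 = 4;  t_6 = -70;  t_7 = -152;  t_8 = -94;  t_9 = 268;  t_{10} = 818.

818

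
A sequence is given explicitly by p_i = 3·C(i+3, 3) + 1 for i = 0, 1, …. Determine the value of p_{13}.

C(16, 3) = 560, so p_{13} = 1681.

1681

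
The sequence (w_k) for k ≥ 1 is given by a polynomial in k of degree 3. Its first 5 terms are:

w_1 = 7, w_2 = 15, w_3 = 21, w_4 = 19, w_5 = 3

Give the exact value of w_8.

-189

1st diffs: 8, 6, -2, -16.
2nd diffs: -2, -8, -14.
3rd diffs: -6, -6 (constant).
So w_k = -k^3 + 5k^2 + 3.
Evaluating at k = 8 gives w_8 = -189.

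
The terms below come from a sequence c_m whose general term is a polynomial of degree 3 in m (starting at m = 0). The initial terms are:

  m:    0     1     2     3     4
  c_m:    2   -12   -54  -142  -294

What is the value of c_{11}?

-4662

1st diffs: -14, -42, -88, -152.
2nd diffs: -28, -46, -64.
3rd diffs: -18, -18 (constant).
So c_m = -3m^3 - 5m^2 - 6m + 2.
Evaluating at m = 11 gives c_{11} = -4662.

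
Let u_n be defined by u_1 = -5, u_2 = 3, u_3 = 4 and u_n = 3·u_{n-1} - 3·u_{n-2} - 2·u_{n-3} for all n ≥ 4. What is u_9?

-548

Applying the relation repeatedly:
u_4 = 13; u_5 = 21; u_6 = 16; u_7 = -41; u_8 = -213; u_9 = -548.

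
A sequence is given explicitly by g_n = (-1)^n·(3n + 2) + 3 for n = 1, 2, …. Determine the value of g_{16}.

53

(-1)^16 = 1; 3n + 2 at n=16 is 50; so g_{16} = 53.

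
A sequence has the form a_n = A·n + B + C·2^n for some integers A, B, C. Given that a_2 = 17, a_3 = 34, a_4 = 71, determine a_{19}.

2621386

Plug in n = 2, 3, 4: 2A + B + 4C = 17; 3A + B + 8C = 34; 4A + B + 16C = 71.
Subtracting the first from the second: A + 4C = 17.
Subtracting the second from the third: A + 8C = 37.
Solving: C = 5, A = -3, then B = 3.
Hence a_{19} = -3·19 + 3 + 5·524288 = 2621386.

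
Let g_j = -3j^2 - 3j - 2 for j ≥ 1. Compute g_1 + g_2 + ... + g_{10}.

Over j = 1..10: Σj = 55, Σj² = 385.
Total = (-3)·385 + (-3)·55 + (-2)·10 = -1340.

-1340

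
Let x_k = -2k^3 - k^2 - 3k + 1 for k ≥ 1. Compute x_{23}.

x_{23} = -2·23^3 - 1·23^2 - 3·23 + 1 = -24931.

-24931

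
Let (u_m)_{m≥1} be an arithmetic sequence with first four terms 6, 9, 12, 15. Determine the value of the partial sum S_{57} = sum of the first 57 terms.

5130

Common difference d = 3.
u_m = 6 + (m - 1)·3.
u_{57} = 174; S = 57·(6 + 174)/2 = 5130.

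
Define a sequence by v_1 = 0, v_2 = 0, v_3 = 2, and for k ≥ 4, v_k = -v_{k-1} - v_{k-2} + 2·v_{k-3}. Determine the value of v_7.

Iterate the recurrence:
v_4 = -2;  v_5 = 0;  v_6 = 6;  v_7 = -10.

-10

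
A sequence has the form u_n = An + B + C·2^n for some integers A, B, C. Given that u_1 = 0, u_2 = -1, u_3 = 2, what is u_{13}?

Plug in n = 1, 2, 3: A + B + 2C = 0; 2A + B + 4C = -1; 3A + B + 8C = 2.
Subtracting the first from the second: A + 2C = -1.
Subtracting the second from the third: A + 4C = 3.
Solving: C = 2, A = -5, then B = 1.
So u_n = -5·n + 1 + 2·2^n; at n=13 this is 16320.

16320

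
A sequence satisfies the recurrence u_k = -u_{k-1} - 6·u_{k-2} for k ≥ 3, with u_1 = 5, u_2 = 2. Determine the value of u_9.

1948

Compute successive terms:
u_3 = -32, u_4 = 20, u_5 = 172, u_6 = -292, u_7 = -740, u_8 = 2492, u_9 = 1948.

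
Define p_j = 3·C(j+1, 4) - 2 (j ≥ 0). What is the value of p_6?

C(7, 4) = 35, so p_6 = 103.

103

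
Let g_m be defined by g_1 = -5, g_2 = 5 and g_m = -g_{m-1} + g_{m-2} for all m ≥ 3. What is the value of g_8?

105

g_3 = -10  g_4 = 15  g_5 = -25  g_6 = 40  g_7 = -65  g_8 = 105.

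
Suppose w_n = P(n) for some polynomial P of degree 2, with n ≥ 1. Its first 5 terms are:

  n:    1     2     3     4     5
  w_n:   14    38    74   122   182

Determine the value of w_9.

542

1st diffs: 24, 36, 48, 60.
2nd diffs: 12, 12, 12 (constant).
So w_n = 6n^2 + 6n + 2.
Evaluating at n = 9 gives w_9 = 542.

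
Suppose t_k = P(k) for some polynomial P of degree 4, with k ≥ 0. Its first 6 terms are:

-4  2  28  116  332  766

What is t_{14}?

41212

1st diffs: 6, 26, 88, 216, 434.
2nd diffs: 20, 62, 128, 218.
3rd diffs: 42, 66, 90.
4th diffs: 24, 24 (constant).
Newton forward-difference form: t_k = -4 + 6·C(k,1) + 20·C(k,2) + 42·C(k,3) + 24·C(k,4).
At k = 14: k = 14, so t_{14} = -4 + 84 + 1820 + 15288 + 24024 = 41212.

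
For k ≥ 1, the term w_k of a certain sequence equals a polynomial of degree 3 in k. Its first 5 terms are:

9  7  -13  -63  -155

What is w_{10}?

1st diffs: -2, -20, -50, -92.
2nd diffs: -18, -30, -42.
3rd diffs: -12, -12 (constant).
So w_k = -2k^3 + 3k^2 + 3k + 5.
Evaluating at k = 10 gives w_{10} = -1665.

-1665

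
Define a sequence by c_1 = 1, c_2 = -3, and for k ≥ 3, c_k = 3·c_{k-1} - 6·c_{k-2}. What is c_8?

405

Applying the relation repeatedly:
c_3 = -15  c_4 = -27  c_5 = 9  c_6 = 189  c_7 = 513  c_8 = 405.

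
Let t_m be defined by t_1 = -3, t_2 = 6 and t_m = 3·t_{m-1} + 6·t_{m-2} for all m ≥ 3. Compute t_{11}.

836892

Step forward from the initial values:
t_3 = 0, t_4 = 36, t_5 = 108, t_6 = 540, t_7 = 2268, t_8 = 10044, t_9 = 43740, t_{10} = 191484, t_{11} = 836892.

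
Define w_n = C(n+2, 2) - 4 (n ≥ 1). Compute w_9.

51

C(11, 2) = 55, so w_9 = 51.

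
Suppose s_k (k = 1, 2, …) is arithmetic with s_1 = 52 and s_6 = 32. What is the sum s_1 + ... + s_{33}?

Common difference d = (32 - 52) / (6 - 1) = -4.
s_k = 52 + (k - 1)·(-4).
s_{33} = -76; S = 33·(52 + (-76))/2 = -396.

-396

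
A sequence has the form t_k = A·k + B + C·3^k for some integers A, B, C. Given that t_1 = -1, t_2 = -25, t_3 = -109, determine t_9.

-98353

The three given values yield: A + B + 3C = -1; 2A + B + 9C = -25; 3A + B + 27C = -109.
Subtracting the first from the second: A + 6C = -24.
Subtracting the second from the third: A + 18C = -84.
Solving: C = -5, A = 6, then B = 8.
Therefore t_9 = 54 + 8 + (-5)·19683 = -98353.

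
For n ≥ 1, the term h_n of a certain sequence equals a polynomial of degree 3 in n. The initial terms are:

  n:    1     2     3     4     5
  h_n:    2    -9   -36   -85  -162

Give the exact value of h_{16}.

1st diffs: -11, -27, -49, -77.
2nd diffs: -16, -22, -28.
3rd diffs: -6, -6 (constant).
Newton forward-difference form: h_n = 2 + (-11)·C(n-1,1) + (-16)·C(n-1,2) + (-6)·C(n-1,3).
At n = 16: n-1 = 15, so h_{16} = 2 - 165 - 1680 - 2730 = -4573.

-4573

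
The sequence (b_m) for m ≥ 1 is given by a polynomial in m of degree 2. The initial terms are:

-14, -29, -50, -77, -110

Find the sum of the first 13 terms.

1st diffs: -15, -21, -27, -33.
2nd diffs: -6, -6, -6 (constant).
So b_m = -3m^2 - 6m - 5.
Continuing: …, -149, -194, -245, -302, …, b_{13} = -590.
Summing m = 1..13 (13 terms) gives -3068.

-3068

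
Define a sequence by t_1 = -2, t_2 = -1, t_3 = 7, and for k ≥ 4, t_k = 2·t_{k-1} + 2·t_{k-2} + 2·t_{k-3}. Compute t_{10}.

6104

Step forward from the initial values:
t_4 = 8; t_5 = 28; t_6 = 86; t_7 = 244; t_8 = 716; t_9 = 2092; t_{10} = 6104.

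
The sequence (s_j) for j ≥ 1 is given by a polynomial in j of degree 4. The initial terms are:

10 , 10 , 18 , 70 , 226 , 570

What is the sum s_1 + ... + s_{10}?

1st diffs: 0, 8, 52, 156, 344.
2nd diffs: 8, 44, 104, 188.
3rd diffs: 36, 60, 84.
4th diffs: 24, 24 (constant).
Newton forward-difference form: s_j = 10 + 8·C(j-1,2) + 36·C(j-1,3) + 24·C(j-1,4).
Continuing: 1210, 2278, 3930, 6346.
Summing j = 1..10 (10 terms) gives 14668.

14668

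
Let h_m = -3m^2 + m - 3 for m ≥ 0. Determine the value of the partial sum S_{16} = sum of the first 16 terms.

Over m = 0..15: Σm = 120, Σm² = 1240.
Total = (-3)·1240 + (1)·120 + (-3)·16 = -3648.

-3648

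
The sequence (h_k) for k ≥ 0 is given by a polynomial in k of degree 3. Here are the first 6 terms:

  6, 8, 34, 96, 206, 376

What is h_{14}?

6586

1st diffs: 2, 26, 62, 110, 170.
2nd diffs: 24, 36, 48, 60.
3rd diffs: 12, 12, 12 (constant).
Newton forward-difference form: h_k = 6 + 2·C(k,1) + 24·C(k,2) + 12·C(k,3).
At k = 14: k = 14, so h_{14} = 6 + 28 + 2184 + 4368 = 6586.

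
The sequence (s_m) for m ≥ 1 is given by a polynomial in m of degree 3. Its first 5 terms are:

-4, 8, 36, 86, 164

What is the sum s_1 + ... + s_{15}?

1st diffs: 12, 28, 50, 78.
2nd diffs: 16, 22, 28.
3rd diffs: 6, 6 (constant).
Newton forward-difference form: s_m = -4 + 12·C(m-1,1) + 16·C(m-1,2) + 6·C(m-1,3).
Continuing: …, 276, 428, 626, 876, …, s_{15} = 3804.
Summing m = 1..15 (15 terms) gives 16670.

16670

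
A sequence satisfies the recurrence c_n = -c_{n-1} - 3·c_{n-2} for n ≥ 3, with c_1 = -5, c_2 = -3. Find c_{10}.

Compute successive terms:
c_3 = 18;  c_4 = -9;  c_5 = -45;  c_6 = 72;  c_7 = 63;  c_8 = -279;  c_9 = 90;  c_{10} = 747.

747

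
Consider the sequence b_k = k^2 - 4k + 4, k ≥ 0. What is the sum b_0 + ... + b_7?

Over k = 0..7: Σk = 28, Σk² = 140.
Total = (1)·140 + (-4)·28 + (4)·8 = 60.

60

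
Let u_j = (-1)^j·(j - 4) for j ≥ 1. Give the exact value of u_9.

-5

(-1)^9 = -1; j - 4 at j=9 is 5; so u_9 = -5.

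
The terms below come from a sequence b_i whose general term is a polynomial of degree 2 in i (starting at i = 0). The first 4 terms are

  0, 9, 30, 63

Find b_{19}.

2223

1st diffs: 9, 21, 33.
2nd diffs: 12, 12 (constant).
Newton forward-difference form: b_i = 9·C(i,1) + 12·C(i,2).
At i = 19: i = 19, so b_{19} = 171 + 2052 = 2223.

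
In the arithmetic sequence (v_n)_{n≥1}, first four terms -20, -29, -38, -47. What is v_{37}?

-344

Common difference d = -9.
v_n = -20 + (n - 1)·(-9).
v_{37} = -20 + 36·(-9) = -344.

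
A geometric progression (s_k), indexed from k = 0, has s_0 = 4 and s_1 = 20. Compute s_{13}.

Common ratio r = 5.
s_k = 4·5^(k-0).
s_{13} = 4·5^13 = 4882812500.

4882812500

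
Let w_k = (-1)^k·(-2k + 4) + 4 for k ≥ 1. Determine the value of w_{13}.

(-1)^13 = -1; -2k + 4 at k=13 is -22; so w_{13} = 26.

26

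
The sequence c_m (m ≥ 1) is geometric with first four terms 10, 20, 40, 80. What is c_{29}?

2684354560

Common ratio r = 2.
c_m = 10·2^(m-1).
c_{29} = 10·2^28 = 2684354560.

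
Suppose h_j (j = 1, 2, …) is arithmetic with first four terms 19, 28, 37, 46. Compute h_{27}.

Common difference d = 9.
h_j = 19 + (j - 1)·9.
h_{27} = 19 + 26·9 = 253.

253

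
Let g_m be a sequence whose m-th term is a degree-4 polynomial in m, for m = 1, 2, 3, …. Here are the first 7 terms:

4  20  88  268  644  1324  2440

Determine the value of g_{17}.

83780

1st diffs: 16, 68, 180, 376, 680, 1116.
2nd diffs: 52, 112, 196, 304, 436.
3rd diffs: 60, 84, 108, 132.
4th diffs: 24, 24, 24 (constant).
Newton forward-difference form: g_m = 4 + 16·C(m-1,1) + 52·C(m-1,2) + 60·C(m-1,3) + 24·C(m-1,4).
At m = 17: m-1 = 16, so g_{17} = 4 + 256 + 6240 + 33600 + 43680 = 83780.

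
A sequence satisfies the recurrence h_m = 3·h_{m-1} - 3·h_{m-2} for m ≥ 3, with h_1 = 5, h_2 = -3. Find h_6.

Compute successive terms:
h_3 = -24;  h_4 = -63;  h_5 = -117;  h_6 = -162.

-162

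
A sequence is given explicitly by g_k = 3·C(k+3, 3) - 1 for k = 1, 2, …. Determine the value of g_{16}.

C(19, 3) = 969, so g_{16} = 2906.

2906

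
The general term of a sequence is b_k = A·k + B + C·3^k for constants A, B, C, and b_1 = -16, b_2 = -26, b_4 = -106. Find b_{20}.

At k = 1, 2, 4: A + B + 3C = -16; 2A + B + 9C = -26; 4A + B + 81C = -106.
Subtracting the first from the second: A + 6C = -10.
Subtracting the second from the third: 2A + 72C = -80.
Solving: C = -1, A = -4, then B = -9.
So b_k = -4·k + (-9) + (-1)·3^k; at k=20 this is -3486784490.

-3486784490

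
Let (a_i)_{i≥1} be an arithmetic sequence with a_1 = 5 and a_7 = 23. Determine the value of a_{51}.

155

Common difference d = (23 - 5) / (7 - 1) = 3.
a_i = 5 + (i - 1)·3.
a_{51} = 5 + 50·3 = 155.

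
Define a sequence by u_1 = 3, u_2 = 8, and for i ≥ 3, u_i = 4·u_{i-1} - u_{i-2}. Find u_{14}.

56601488

Iterate the recurrence:
u_3 = 29, u_4 = 108, u_5 = 403, …, u_{11} = 1088893, u_{12} = 4063804, u_{13} = 15166323, u_{14} = 56601488.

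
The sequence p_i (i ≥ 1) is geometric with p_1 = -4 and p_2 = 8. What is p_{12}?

8192

Common ratio r = -2.
p_i = (-4)·(-2)^(i-1).
p_{12} = (-4)·(-2)^11 = 8192.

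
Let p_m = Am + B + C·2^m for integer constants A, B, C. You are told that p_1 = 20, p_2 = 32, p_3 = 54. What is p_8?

At m = 1, 2, 3: A + B + 2C = 20; 2A + B + 4C = 32; 3A + B + 8C = 54.
Subtracting the first from the second: A + 2C = 12.
Subtracting the second from the third: A + 4C = 22.
Solving: C = 5, A = 2, then B = 8.
So p_m = 2·m + 8 + 5·2^m; at m=8 this is 1304.

1304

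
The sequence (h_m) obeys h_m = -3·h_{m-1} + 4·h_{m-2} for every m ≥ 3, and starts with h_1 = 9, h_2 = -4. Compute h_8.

-42592

Applying the relation repeatedly:
h_3 = 48;  h_4 = -160;  h_5 = 672;  h_6 = -2656;  h_7 = 10656;  h_8 = -42592.
(Characteristic roots are 1 and -4.)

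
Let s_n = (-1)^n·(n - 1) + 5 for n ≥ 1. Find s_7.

-1

(-1)^7 = -1; n - 1 at n=7 is 6; so s_7 = -1.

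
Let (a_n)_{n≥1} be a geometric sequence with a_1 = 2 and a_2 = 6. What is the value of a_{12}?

Common ratio r = 3.
a_n = 2·3^(n-1).
a_{12} = 2·3^11 = 354294.

354294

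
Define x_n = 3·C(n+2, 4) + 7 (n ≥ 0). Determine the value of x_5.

C(7, 4) = 35, so x_5 = 112.

112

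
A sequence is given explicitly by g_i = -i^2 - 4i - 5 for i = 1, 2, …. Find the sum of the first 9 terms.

-510

Over i = 1..9: Σi = 45, Σi² = 285.
Total = (-1)·285 + (-4)·45 + (-5)·9 = -510.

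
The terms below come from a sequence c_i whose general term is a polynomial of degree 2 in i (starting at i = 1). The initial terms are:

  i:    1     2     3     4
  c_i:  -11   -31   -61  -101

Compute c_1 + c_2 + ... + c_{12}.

1st diffs: -20, -30, -40.
2nd diffs: -10, -10 (constant).
Newton forward-difference form: c_i = -11 + (-20)·C(i-1,1) + (-10)·C(i-1,2).
Continuing: …, -151, -211, -281, -361, …, c_{12} = -781.
Summing i = 1..12 (12 terms) gives -3652.

-3652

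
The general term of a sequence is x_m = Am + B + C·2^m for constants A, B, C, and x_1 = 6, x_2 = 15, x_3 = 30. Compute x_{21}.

6291516

The three given values yield: A + B + 2C = 6; 2A + B + 4C = 15; 3A + B + 8C = 30.
Subtracting the first from the second: A + 2C = 9.
Subtracting the second from the third: A + 4C = 15.
Solving: C = 3, A = 3, then B = -3.
Hence x_{21} = 3·21 + (-3) + 3·2097152 = 6291516.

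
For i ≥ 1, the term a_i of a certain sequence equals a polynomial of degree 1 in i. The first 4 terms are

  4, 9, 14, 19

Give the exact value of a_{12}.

1st diffs: 5, 5, 5 (constant).
So a_i = 5i - 1.
Evaluating at i = 12 gives a_{12} = 59.

59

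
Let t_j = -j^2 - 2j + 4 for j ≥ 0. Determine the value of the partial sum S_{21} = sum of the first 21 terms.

-3206

Over j = 0..20: Σj = 210, Σj² = 2870.
Total = (-1)·2870 + (-2)·210 + (4)·21 = -3206.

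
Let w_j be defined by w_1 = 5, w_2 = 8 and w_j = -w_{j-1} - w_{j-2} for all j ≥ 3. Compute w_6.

-13

Step forward from the initial values:
w_3 = -13, w_4 = 5, w_5 = 8, w_6 = -13.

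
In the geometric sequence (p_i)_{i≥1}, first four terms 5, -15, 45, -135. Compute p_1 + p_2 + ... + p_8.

Common ratio r = -3.
p_i = 5·(-3)^(i-1).
S = 5·((-3)^8 - 1)/(-3 - 1) = 5·(6561 - 1)/(-4) = -8200.

-8200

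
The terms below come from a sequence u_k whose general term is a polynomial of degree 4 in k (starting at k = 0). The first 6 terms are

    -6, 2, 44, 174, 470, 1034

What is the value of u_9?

1st diffs: 8, 42, 130, 296, 564.
2nd diffs: 34, 88, 166, 268.
3rd diffs: 54, 78, 102.
4th diffs: 24, 24 (constant).
Newton forward-difference form: u_k = -6 + 8·C(k,1) + 34·C(k,2) + 54·C(k,3) + 24·C(k,4).
At k = 9: k = 9, so u_9 = -6 + 72 + 1224 + 4536 + 3024 = 8850.

8850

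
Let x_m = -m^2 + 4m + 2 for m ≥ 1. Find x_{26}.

-570

x_{26} = -1·26^2 + 4·26 + 2 = -570.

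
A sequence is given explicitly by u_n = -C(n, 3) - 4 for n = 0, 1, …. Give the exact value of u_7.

-39

C(7, 3) = 35, so u_7 = -39.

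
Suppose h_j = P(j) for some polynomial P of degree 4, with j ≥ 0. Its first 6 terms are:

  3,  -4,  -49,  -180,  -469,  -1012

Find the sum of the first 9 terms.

-12489

1st diffs: -7, -45, -131, -289, -543.
2nd diffs: -38, -86, -158, -254.
3rd diffs: -48, -72, -96.
4th diffs: -24, -24 (constant).
Newton forward-difference form: h_j = 3 + (-7)·C(j,1) + (-38)·C(j,2) + (-48)·C(j,3) + (-24)·C(j,4).
Continuing: -1929, -3364, -5485.
Summing j = 0..8 (9 terms) gives -12489.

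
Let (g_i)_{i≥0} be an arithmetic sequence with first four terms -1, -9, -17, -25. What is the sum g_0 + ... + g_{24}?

-2425

Common difference d = -8.
g_i = -1 + (i - 0)·(-8).
g_{24} = -193; S = 25·(-1 + (-193))/2 = -2425.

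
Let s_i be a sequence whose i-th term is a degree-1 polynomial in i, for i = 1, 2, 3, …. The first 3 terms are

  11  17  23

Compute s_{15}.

95

1st diffs: 6, 6 (constant).
So s_i = 6i + 5.
Evaluating at i = 15 gives s_{15} = 95.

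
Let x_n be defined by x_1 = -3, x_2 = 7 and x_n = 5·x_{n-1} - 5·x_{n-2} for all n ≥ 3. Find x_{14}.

Compute successive terms:
x_3 = 50  x_4 = 215  x_5 = 825  …  x_{11} = 1915625  x_{12} = 6931250  x_{13} = 25078125  x_{14} = 90734375.

90734375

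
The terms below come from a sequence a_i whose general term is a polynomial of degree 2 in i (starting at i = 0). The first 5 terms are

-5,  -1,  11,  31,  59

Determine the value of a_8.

251

1st diffs: 4, 12, 20, 28.
2nd diffs: 8, 8, 8 (constant).
So a_i = 4i^2 - 5.
Evaluating at i = 8 gives a_8 = 251.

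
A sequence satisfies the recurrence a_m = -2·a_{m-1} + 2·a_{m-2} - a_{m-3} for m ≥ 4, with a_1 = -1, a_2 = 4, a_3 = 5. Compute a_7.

Applying the relation repeatedly:
a_4 = -1  a_5 = 8  a_6 = -23  a_7 = 63.

63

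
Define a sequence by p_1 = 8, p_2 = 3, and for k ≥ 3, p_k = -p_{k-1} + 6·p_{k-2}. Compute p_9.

18441

Applying the relation repeatedly:
p_3 = 45  p_4 = -27  p_5 = 297  p_6 = -459  p_7 = 2241  p_8 = -4995  p_9 = 18441.
(Characteristic roots are 2 and -3.)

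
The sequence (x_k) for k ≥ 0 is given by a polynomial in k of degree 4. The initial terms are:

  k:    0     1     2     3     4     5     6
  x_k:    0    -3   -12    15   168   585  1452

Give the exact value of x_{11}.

1st diffs: -3, -9, 27, 153, 417, 867.
2nd diffs: -6, 36, 126, 264, 450.
3rd diffs: 42, 90, 138, 186.
4th diffs: 48, 48, 48 (constant).
Newton forward-difference form: x_k = (-3)·C(k,1) + (-6)·C(k,2) + 42·C(k,3) + 48·C(k,4).
At k = 11: k = 11, so x_{11} = -33 - 330 + 6930 + 15840 = 22407.

22407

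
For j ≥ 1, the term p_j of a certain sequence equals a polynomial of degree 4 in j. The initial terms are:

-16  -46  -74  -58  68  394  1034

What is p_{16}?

1st diffs: -30, -28, 16, 126, 326, 640.
2nd diffs: 2, 44, 110, 200, 314.
3rd diffs: 42, 66, 90, 114.
4th diffs: 24, 24, 24 (constant).
Newton forward-difference form: p_j = -16 + (-30)·C(j-1,1) + 2·C(j-1,2) + 42·C(j-1,3) + 24·C(j-1,4).
At j = 16: j-1 = 15, so p_{16} = -16 - 450 + 210 + 19110 + 32760 = 51614.

51614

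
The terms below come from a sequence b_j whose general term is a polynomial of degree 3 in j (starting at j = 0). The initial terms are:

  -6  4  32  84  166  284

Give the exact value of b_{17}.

6692

1st diffs: 10, 28, 52, 82, 118.
2nd diffs: 18, 24, 30, 36.
3rd diffs: 6, 6, 6 (constant).
So b_j = j^3 + 6j^2 + 3j - 6.
Evaluating at j = 17 gives b_{17} = 6692.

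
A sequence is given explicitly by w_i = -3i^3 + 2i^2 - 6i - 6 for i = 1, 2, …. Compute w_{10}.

w_{10} = -3·10^3 + 2·10^2 - 6·10 - 6 = -2866.

-2866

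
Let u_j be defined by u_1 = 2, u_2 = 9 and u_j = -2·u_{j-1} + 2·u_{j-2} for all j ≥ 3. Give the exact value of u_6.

u_3 = -14  u_4 = 46  u_5 = -120  u_6 = 332.

332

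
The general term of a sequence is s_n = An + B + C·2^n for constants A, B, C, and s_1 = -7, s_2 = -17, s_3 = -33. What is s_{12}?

-12333

At n = 1, 2, 3: A + B + 2C = -7; 2A + B + 4C = -17; 3A + B + 8C = -33.
Subtracting the first from the second: A + 2C = -10.
Subtracting the second from the third: A + 4C = -16.
Solving: C = -3, A = -4, then B = 3.
So s_n = -4·n + 3 + (-3)·2^n; at n=12 this is -12333.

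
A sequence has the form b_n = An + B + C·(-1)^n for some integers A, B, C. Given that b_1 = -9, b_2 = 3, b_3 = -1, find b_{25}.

87

At n = 1, 2, 3: A + B - C = -9; 2A + B + C = 3; 3A + B - C = -1.
Subtracting the first from the second: A + 2C = 12.
Subtracting the second from the third: A - 2C = -4.
Solving: C = 4, A = 4, then B = -9.
So b_n = 4·n + (-9) + 4·(-1)^n; at n=25 this is 87.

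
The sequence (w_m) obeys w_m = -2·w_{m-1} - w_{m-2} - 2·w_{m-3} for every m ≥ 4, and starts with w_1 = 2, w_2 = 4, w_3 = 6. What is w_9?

Compute successive terms:
w_4 = -20;  w_5 = 26;  w_6 = -44;  w_7 = 102;  w_8 = -212;  w_9 = 410.

410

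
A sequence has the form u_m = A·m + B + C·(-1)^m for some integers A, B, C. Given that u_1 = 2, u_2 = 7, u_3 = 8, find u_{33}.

98

The three given values yield: A + B - C = 2; 2A + B + C = 7; 3A + B - C = 8.
Subtracting the first from the second: A + 2C = 5.
Subtracting the second from the third: A - 2C = 1.
Solving: C = 1, A = 3, then B = 0.
Hence u_{33} = 3·33 + 0 + 1·(-1) = 98.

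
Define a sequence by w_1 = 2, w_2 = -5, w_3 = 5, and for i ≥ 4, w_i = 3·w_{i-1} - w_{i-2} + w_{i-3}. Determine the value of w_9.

Applying the relation repeatedly:
w_4 = 22; w_5 = 56; w_6 = 151; w_7 = 419; w_8 = 1162; w_9 = 3218.

3218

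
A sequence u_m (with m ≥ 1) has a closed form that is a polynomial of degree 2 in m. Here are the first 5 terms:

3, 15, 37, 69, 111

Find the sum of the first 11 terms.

1st diffs: 12, 22, 32, 42.
2nd diffs: 10, 10, 10 (constant).
So u_m = 5m^2 - 3m + 1.
Continuing: …, 163, 225, 297, 379, …, u_{11} = 573.
Summing m = 1..11 (11 terms) gives 2343.

2343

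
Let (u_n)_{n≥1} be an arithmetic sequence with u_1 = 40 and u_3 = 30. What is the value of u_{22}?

Common difference d = (30 - 40) / (3 - 1) = -5.
u_n = 40 + (n - 1)·(-5).
u_{22} = 40 + 21·(-5) = -65.

-65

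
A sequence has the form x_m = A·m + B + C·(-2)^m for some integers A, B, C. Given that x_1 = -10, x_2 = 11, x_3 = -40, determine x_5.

Write the equations: A + B - 2C = -10; 2A + B + 4C = 11; 3A + B - 8C = -40.
Subtracting the first from the second: A + 6C = 21.
Subtracting the second from the third: A - 12C = -51.
Solving: C = 4, A = -3, then B = 1.
Therefore x_5 = -15 + 1 + 4·(-32) = -142.

-142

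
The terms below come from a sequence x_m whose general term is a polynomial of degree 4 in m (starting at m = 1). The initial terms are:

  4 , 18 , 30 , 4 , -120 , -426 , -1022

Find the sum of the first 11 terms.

-22484

1st diffs: 14, 12, -26, -124, -306, -596.
2nd diffs: -2, -38, -98, -182, -290.
3rd diffs: -36, -60, -84, -108.
4th diffs: -24, -24, -24 (constant).
So x_m = -m^4 + 4m^3 + m.
Continuing: -2040, -3636, -5990, -9306.
Summing m = 1..11 (11 terms) gives -22484.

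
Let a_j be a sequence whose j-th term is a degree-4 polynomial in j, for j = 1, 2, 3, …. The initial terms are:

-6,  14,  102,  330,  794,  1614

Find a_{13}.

1st diffs: 20, 88, 228, 464, 820.
2nd diffs: 68, 140, 236, 356.
3rd diffs: 72, 96, 120.
4th diffs: 24, 24 (constant).
Newton forward-difference form: a_j = -6 + 20·C(j-1,1) + 68·C(j-1,2) + 72·C(j-1,3) + 24·C(j-1,4).
At j = 13: j-1 = 12, so a_{13} = -6 + 240 + 4488 + 15840 + 11880 = 32442.

32442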